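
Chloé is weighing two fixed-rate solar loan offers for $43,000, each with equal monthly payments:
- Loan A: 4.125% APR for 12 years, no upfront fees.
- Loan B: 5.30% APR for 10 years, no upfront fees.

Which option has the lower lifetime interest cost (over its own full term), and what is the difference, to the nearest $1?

Loan A by $900

Loan A: monthly rate = 4.125%/12 = 0.0034375; payment = 43,000 × 0.0034375 / (1 − (1+0.0034375)^−144) = $379.09.
Total interest on Loan A = 144 × $379.09 − $43,000 = $11,588.96.
Loan B: monthly rate = 5.3%/12 = 0.0044167; payment = 43,000 × 0.0044167 / (1 − (1+0.0044167)^−120) = $462.41.
Total interest on Loan B = 120 × $462.41 − $43,000 = $12,489.20.
Loan A is lower by $900.24.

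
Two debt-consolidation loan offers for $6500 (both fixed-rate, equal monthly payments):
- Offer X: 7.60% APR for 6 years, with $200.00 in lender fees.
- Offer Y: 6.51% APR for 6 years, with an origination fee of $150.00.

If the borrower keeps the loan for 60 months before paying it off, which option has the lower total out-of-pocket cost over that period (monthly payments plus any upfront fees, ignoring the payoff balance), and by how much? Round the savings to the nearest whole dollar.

Offer X: at 7.60% the monthly rate is 0.0063333, so the payment is 6,500 × 0.0063333 / (1 − 1.0063333^−72) = $112.70.
Offer Y: at 6.51% the monthly rate is 0.0054250, so the payment is 6,500 × 0.0054250 / (1 − 1.0054250^−72) = $109.30.
Over 60 months: Offer X costs 60 × $112.70 + $200.00 = $6,962.00; Offer Y costs 60 × $109.30 + $150.00 = $6,708.00.
Offer Y is cheaper by $6,962.00 − $6,708.00 = $254.00.

Offer Y by $254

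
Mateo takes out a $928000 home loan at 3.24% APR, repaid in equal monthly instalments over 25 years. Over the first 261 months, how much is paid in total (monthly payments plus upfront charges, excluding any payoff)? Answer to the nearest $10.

$1,179,040

Monthly rate = 3.24%/12 = 0.0027000; payment = 928,000 × 0.0027000 / (1 − (1+0.0027000)^−300) = $4,517.39.
Total outlay = 261 × $4,517.39 = $1,179,038.79.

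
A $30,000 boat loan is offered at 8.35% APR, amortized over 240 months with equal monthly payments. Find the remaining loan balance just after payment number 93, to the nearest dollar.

$23,653

With monthly rate i = 8.35%/12 = 0.0069583, the balance after k of n payments is P · [(1+i)^n − (1+i)^k] / [(1+i)^n − 1].
(1+0.0069583)^240 = 5.28153410 and (1+0.0069583)^93 = 1.90576582, so the balance is 30,000 × (5.28153410 − 1.90576582) / (5.28153410 − 1) = $23,653.45.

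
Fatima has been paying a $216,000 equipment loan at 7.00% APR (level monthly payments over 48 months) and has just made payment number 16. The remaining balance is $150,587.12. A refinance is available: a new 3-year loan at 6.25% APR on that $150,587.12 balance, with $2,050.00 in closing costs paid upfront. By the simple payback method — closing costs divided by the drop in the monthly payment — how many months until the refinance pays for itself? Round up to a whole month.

Current payment = 216,000 × 7%/12 / (1 − (1+0.0058333)^−48) = $5,172.39.
Refinanced payment = 150,587.12 × 0.0052083 / (1 − (1+0.0052083)^−36) = $4,598.23.
Monthly savings = $5,172.39 − $4,598.23 = $574.16.
Break-even = $2,050.00 / $574.16 = 3.57 → 4 months.

4 months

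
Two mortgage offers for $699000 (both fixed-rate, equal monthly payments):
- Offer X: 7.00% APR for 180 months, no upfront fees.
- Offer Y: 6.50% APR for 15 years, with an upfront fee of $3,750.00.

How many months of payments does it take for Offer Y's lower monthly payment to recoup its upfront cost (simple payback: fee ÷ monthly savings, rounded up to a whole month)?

20 months

Offer X: at 7.00% the monthly rate is 0.0058333, so the payment is 699,000 × 0.0058333 / (1 − 1.0058333^−180) = $6,282.81.
Offer Y: at 6.50% the monthly rate is 0.0054167, so the payment is 699,000 × 0.0054167 / (1 − 1.0054167^−180) = $6,089.04.
Monthly savings = $6,282.81 − $6,089.04 = $193.77.
Break-even = $3,750.00 / $193.77 = 19.35 → 20 months.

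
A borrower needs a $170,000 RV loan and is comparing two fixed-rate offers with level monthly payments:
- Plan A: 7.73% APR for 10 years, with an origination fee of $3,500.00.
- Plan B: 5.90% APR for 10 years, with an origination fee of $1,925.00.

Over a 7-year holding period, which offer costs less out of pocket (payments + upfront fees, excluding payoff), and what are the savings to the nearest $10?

Plan A: monthly rate = 7.73%/12 = 0.0064417; payment = 170,000 × 0.0064417 / (1 − (1+0.0064417)^−120) = $2,038.40.
Plan B: monthly rate = 5.9%/12 = 0.0049167; payment = 170,000 × 0.0049167 / (1 − (1+0.0049167)^−120) = $1,878.82.
Over 84 months: Plan A costs 84 × $2,038.40 + $3,500.00 = $174,725.60; Plan B costs 84 × $1,878.82 + $1,925.00 = $159,745.88.
Plan B is cheaper by $174,725.60 − $159,745.88 = $14,979.72.

Plan B by $14,980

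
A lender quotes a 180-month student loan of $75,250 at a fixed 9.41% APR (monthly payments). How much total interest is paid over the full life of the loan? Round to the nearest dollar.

Monthly rate = 9.41%/12 = 0.0078417; payment = 75,250 × 0.0078417 / (1 − (1+0.0078417)^−180) = $781.70.
Total paid = 180 × $781.70 = $140,706.00; interest = $140,706.00 − $75,250 = $65,456.00.

$65,456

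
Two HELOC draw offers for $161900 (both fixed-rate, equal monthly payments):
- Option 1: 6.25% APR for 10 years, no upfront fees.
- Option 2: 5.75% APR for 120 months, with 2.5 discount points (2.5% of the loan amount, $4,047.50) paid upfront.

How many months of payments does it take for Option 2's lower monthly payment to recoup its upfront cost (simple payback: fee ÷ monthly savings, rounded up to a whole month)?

Option 1: at 6.25% the monthly rate is 0.0052083, so the payment is 161,900 × 0.0052083 / (1 − 1.0052083^−120) = $1,817.81.
Option 2: monthly rate = 5.75%/12 = 0.0047917; payment = 161,900 × 0.0047917 / (1 − (1+0.0047917)^−120) = $1,777.16.
Monthly savings = $1,817.81 − $1,777.16 = $40.65.
Break-even = $4,047.50 / $40.65 = 99.57 → 100 months.

100 months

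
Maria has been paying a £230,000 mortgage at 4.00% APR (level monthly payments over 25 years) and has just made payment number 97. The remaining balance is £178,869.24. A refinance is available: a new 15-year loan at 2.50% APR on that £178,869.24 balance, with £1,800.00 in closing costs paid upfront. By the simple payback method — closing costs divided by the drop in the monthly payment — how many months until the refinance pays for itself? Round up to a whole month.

Current payment = 230,000 × 4%/12 / (1 − (1+0.0033333)^−300) = £1,214.02.
Refinanced payment = 178,869.24 × 0.0020833 / (1 − (1+0.0020833)^−180) = £1,192.68.
Monthly savings = £1,214.02 − £1,192.68 = £21.34.
Break-even = £1,800.00 / £21.34 = 84.35 → 85 months.

85 months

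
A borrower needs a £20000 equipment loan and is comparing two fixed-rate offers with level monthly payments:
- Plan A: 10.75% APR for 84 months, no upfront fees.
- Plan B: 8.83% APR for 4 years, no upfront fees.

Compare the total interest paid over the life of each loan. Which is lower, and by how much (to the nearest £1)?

Plan A: at 10.75% the monthly rate is 0.0089583, so the payment is 20,000 × 0.0089583 / (1 − 1.0089583^−84) = £339.83.
Total interest on Plan A = 84 × £339.83 − £20,000 = £8,545.72.
Plan B: monthly rate = 8.83%/12 = 0.0073583; payment = 20,000 × 0.0073583 / (1 − (1+0.0073583)^−48) = £496.09.
Total interest on Plan B = 48 × £496.09 − £20,000 = £3,812.32.
Plan B is lower by £4,733.40.

Plan B by £4,733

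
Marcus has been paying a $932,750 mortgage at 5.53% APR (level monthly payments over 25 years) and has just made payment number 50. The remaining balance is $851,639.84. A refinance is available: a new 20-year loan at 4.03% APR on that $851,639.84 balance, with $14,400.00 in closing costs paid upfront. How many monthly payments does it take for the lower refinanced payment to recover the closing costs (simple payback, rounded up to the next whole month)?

26 months

Current payment = 932,750 × 5.53%/12 / (1 − (1+0.0046083)^−300) = $5,744.62.
Refinanced payment = 851,639.84 × 0.0033583 / (1 − (1+0.0033583)^−240) = $5,174.24.
Monthly savings = $5,744.62 − $5,174.24 = $570.38.
Break-even = $14,400.00 / $570.38 = 25.25 → 26 months.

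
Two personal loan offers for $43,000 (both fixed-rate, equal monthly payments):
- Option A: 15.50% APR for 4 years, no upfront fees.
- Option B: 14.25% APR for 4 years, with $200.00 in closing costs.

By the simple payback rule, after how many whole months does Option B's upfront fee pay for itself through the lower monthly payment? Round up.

Option A: monthly rate = 15.5%/12 = 0.0129167; payment = 43,000 × 0.0129167 / (1 − (1+0.0129167)^−48) = $1,207.65.
Option B: at 14.25% the monthly rate is 0.0118750, so the payment is 43,000 × 0.0118750 / (1 − 1.0118750^−48) = $1,180.44.
Monthly savings = $1,207.65 − $1,180.44 = $27.21.
Break-even = $200.00 / $27.21 = 7.35 → 8 months.

8 months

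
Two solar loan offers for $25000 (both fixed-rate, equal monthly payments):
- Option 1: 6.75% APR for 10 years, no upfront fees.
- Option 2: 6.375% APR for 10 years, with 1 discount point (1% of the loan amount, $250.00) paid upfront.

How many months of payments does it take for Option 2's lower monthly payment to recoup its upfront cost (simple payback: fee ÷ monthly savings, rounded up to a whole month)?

Option 1: monthly rate = 6.75%/12 = 0.0056250; payment = 25,000 × 0.0056250 / (1 − (1+0.0056250)^−120) = $287.06.
Option 2: monthly rate = 6.375%/12 = 0.0053125; payment = 25,000 × 0.0053125 / (1 − (1+0.0053125)^−120) = $282.28.
Monthly savings = $287.06 − $282.28 = $4.78.
Break-even = $250.00 / $4.78 = 52.30 → 53 months.

53 months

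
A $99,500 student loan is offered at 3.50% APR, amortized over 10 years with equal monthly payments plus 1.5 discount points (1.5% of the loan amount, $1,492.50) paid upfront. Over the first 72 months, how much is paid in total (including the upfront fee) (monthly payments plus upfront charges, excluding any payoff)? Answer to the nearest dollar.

$72,334

At 3.50% the monthly rate is 0.0029167, so the payment is 99,500 × 0.0029167 / (1 − 1.0029167^−120) = $983.91.
Total outlay = 72 × $983.91 + $1,492.50 = $72,334.02.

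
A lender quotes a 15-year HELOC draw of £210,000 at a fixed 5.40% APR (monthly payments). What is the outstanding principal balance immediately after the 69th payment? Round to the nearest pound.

£148,687

With monthly rate i = 5.4%/12 = 0.0045000, the balance after k of n payments is P · [(1+i)^n − (1+i)^k] / [(1+i)^n − 1].
(1+0.0045000)^180 = 2.24382713 and (1+0.0045000)^69 = 1.36315718, so the balance is 210,000 × (2.24382713 − 1.36315718) / (2.24382713 − 1) = £148,686.81.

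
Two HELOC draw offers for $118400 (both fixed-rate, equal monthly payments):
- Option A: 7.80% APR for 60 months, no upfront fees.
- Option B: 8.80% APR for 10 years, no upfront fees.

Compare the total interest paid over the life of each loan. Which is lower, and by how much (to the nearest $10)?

Option A: monthly rate = 7.8%/12 = 0.0065000; payment = 118,400 × 0.0065000 / (1 − (1+0.0065000)^−60) = $2,389.41.
Total interest on Option A = 60 × $2,389.41 − $118,400 = $24,964.60.
Option B: monthly rate = 8.8%/12 = 0.0073333; payment = 118,400 × 0.0073333 / (1 − (1+0.0073333)^−120) = $1,487.06.
Total interest on Option B = 120 × $1,487.06 − $118,400 = $60,047.20.
Option A is lower by $35,082.60.

Option A by $35,080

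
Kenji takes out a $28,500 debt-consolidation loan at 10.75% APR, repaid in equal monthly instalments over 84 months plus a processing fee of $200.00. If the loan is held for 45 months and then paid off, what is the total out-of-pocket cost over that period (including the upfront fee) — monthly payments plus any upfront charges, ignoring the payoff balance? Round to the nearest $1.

Monthly rate = 10.75%/12 = 0.0089583; payment = 28,500 × 0.0089583 / (1 − (1+0.0089583)^−84) = $484.25.
Total outlay = 45 × $484.25 + $200.00 = $21,991.25.

$21,991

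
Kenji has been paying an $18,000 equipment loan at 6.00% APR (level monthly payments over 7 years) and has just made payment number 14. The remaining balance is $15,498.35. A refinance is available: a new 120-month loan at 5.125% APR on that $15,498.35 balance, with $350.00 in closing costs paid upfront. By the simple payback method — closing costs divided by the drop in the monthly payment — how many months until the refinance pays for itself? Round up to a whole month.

Current payment = 18,000 × 6%/12 / (1 − (1+0.0050000)^−84) = $262.95.
Refinanced payment = 15,498.35 × 0.0042708 / (1 − (1+0.0042708)^−120) = $165.33.
Monthly savings = $262.95 − $165.33 = $97.62.
Break-even = $350.00 / $97.62 = 3.59 → 4 months.

4 months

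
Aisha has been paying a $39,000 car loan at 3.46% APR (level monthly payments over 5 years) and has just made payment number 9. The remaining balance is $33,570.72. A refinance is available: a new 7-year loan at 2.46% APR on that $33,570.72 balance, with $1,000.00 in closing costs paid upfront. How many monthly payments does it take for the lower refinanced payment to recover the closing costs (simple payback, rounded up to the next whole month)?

Current payment = 39,000 × 3.46%/12 / (1 − (1+0.0028833)^−60) = $708.78.
Refinanced payment = 33,570.72 × 0.0020500 / (1 − (1+0.0020500)^−84) = $435.46.
Monthly savings = $708.78 − $435.46 = $273.32.
Break-even = $1,000.00 / $273.32 = 3.66 → 4 months.

4 months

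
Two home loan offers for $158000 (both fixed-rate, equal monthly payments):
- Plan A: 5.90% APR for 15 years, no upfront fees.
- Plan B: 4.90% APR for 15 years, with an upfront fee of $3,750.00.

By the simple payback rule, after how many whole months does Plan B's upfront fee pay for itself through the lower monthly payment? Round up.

45 months

Plan A: monthly rate = 5.9%/12 = 0.0049167; payment = 158,000 × 0.0049167 / (1 − (1+0.0049167)^−180) = $1,324.77.
Plan B: monthly rate = 4.9%/12 = 0.0040833; payment = 158,000 × 0.0040833 / (1 − (1+0.0040833)^−180) = $1,241.24.
Monthly savings = $1,324.77 − $1,241.24 = $83.53.
Break-even = $3,750.00 / $83.53 = 44.89 → 45 months.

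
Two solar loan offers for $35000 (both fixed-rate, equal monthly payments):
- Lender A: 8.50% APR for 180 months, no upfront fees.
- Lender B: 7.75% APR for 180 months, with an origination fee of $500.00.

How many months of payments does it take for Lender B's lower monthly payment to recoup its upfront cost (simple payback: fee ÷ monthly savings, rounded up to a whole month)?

Lender A: at 8.50% the monthly rate is 0.0070833, so the payment is 35,000 × 0.0070833 / (1 − 1.0070833^−180) = $344.66.
Lender B: at 7.75% the monthly rate is 0.0064583, so the payment is 35,000 × 0.0064583 / (1 − 1.0064583^−180) = $329.45.
Monthly savings = $344.66 − $329.45 = $15.21.
Break-even = $500.00 / $15.21 = 32.87 → 33 months.

33 months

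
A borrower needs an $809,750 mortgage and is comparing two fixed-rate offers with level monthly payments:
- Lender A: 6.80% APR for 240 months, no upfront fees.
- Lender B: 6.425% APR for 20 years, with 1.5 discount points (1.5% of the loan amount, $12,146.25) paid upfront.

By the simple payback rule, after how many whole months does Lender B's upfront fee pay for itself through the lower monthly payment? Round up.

Lender A: at 6.80% the monthly rate is 0.0056667, so the payment is 809,750 × 0.0056667 / (1 − 1.0056667^−240) = $6,181.14.
Lender B: at 6.425% the monthly rate is 0.0053542, so the payment is 809,750 × 0.0053542 / (1 − 1.0053542^−240) = $6,001.58.
Monthly savings = $6,181.14 − $6,001.58 = $179.56.
Break-even = $12,146.25 / $179.56 = 67.64 → 68 months.

68 months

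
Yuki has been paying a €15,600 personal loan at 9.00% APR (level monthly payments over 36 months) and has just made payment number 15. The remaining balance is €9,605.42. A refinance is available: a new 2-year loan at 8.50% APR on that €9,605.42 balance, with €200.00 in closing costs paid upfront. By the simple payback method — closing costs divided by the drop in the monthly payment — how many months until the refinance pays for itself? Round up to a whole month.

Current payment = 15,600 × 9%/12 / (1 − (1+0.0075000)^−36) = €496.08.
Refinanced payment = 9,605.42 × 0.0070833 / (1 − (1+0.0070833)^−24) = €436.62.
Monthly savings = €496.08 − €436.62 = €59.46.
Break-even = €200.00 / €59.46 = 3.36 → 4 months.

4 months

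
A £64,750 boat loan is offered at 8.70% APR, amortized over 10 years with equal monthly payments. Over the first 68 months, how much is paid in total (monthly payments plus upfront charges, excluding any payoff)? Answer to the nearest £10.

£55,060

At 8.70% the monthly rate is 0.0072500, so the payment is 64,750 × 0.0072500 / (1 − 1.0072500^−120) = £809.75.
Total outlay = 68 × £809.75 = £55,063.00.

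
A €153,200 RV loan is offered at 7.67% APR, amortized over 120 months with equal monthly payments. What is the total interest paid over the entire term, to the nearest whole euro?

€66,656

Monthly rate = 7.67%/12 = 0.0063917; payment = 153,200 × 0.0063917 / (1 − (1+0.0063917)^−120) = €1,832.13.
Total paid = 120 × €1,832.13 = €219,855.60; interest = €219,855.60 − €153,200 = €66,655.60.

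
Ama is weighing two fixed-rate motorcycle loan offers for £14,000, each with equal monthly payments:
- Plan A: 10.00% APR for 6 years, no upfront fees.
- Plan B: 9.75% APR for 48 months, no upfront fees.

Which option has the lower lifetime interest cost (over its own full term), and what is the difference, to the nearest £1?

Plan B by £1,711

Plan A: at 10.00% the monthly rate is 0.0083333, so the payment is 14,000 × 0.0083333 / (1 − 1.0083333^−72) = £259.36.
Total interest on Plan A = 72 × £259.36 − £14,000 = £4,673.92.
Plan B: at 9.75% the monthly rate is 0.0081250, so the payment is 14,000 × 0.0081250 / (1 − 1.0081250^−48) = £353.40.
Total interest on Plan B = 48 × £353.40 − £14,000 = £2,963.20.
Plan B is lower by £1,710.72.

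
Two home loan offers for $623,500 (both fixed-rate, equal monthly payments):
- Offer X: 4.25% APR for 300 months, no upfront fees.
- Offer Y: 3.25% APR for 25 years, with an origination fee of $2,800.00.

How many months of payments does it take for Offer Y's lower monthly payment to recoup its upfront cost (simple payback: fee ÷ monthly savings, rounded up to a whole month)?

Offer X: monthly rate = 4.25%/12 = 0.0035417; payment = 623,500 × 0.0035417 / (1 − (1+0.0035417)^−300) = $3,377.74.
Offer Y: at 3.25% the monthly rate is 0.0027083, so the payment is 623,500 × 0.0027083 / (1 − 1.0027083^−300) = $3,038.42.
Monthly savings = $3,377.74 − $3,038.42 = $339.32.
Break-even = $2,800.00 / $339.32 = 8.25 → 9 months.

9 months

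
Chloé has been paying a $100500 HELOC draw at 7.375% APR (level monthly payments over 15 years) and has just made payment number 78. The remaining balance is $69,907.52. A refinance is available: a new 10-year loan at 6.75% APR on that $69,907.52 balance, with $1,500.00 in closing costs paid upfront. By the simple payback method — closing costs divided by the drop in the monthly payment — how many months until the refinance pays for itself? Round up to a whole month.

Current payment = 100,500 × 7.375%/12 / (1 − (1+0.0061458)^−180) = $924.52.
Refinanced payment = 69,907.52 × 0.0056250 / (1 − (1+0.0056250)^−120) = $802.71.
Monthly savings = $924.52 − $802.71 = $121.81.
Break-even = $1,500.00 / $121.81 = 12.31 → 13 months.

13 months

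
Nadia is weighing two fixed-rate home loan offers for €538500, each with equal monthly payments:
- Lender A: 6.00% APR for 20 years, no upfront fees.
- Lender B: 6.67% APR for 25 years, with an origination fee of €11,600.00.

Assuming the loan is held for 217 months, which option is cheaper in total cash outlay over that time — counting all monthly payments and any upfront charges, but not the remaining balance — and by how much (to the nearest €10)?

Lender B by €24,110

Lender A: at 6.00% the monthly rate is 0.0050000, so the payment is 538,500 × 0.0050000 / (1 − 1.0050000^−240) = €3,857.98.
Lender B: monthly rate = 6.67%/12 = 0.0055583; payment = 538,500 × 0.0055583 / (1 − (1+0.0055583)^−300) = €3,693.40.
Over 217 months: Lender A costs 217 × €3,857.98 = €837,181.66; Lender B costs 217 × €3,693.40 + €11,600.00 = €813,067.80.
Lender B is cheaper by €837,181.66 − €813,067.80 = €24,113.86.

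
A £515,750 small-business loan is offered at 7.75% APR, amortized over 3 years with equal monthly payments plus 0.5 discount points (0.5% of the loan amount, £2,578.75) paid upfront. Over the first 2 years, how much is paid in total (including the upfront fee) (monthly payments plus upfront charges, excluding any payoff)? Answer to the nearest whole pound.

£389,034

Monthly rate = 7.75%/12 = 0.0064583; payment = 515,750 × 0.0064583 / (1 − (1+0.0064583)^−36) = £16,102.32.
Total outlay = 24 × £16,102.32 + £2,578.75 = £389,034.43.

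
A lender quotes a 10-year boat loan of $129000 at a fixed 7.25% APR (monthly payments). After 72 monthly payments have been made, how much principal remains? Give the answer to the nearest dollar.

$62,939

With monthly rate i = 7.25%/12 = 0.0060417, the balance after k of n payments is P · [(1+i)^n − (1+i)^k] / [(1+i)^n − 1].
(1+0.0060417)^120 = 2.06023216 and (1+0.0060417)^72 = 1.54294234, so the balance is 129,000 × (2.06023216 − 1.54294234) / (2.06023216 − 1) = $62,939.41.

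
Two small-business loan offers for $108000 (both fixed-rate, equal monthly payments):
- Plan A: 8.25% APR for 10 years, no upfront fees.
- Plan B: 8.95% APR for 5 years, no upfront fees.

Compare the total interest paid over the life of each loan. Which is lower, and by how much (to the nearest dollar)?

Plan A: monthly rate = 8.25%/12 = 0.0068750; payment = 108,000 × 0.0068750 / (1 − (1+0.0068750)^−120) = $1,324.65.
Total interest on Plan A = 120 × $1,324.65 − $108,000 = $50,958.00.
Plan B: at 8.95% the monthly rate is 0.0074583, so the payment is 108,000 × 0.0074583 / (1 − 1.0074583^−60) = $2,239.28.
Total interest on Plan B = 60 × $2,239.28 − $108,000 = $26,356.80.
Plan B is lower by $24,601.20.

Plan B by $24,601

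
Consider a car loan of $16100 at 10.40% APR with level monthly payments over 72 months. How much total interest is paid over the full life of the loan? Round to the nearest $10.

$5,610

Monthly rate = 10.4%/12 = 0.0086667; payment = 16,100 × 0.0086667 / (1 − (1+0.0086667)^−72) = $301.52.
Total paid = 72 × $301.52 = $21,709.44; interest = $21,709.44 − $16,100 = $5,609.44.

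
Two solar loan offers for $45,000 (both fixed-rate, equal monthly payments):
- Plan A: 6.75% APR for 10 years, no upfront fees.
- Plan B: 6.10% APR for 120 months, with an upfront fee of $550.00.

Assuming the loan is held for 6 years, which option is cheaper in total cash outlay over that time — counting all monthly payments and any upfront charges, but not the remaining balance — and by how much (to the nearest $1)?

Plan A: at 6.75% the monthly rate is 0.0056250, so the payment is 45,000 × 0.0056250 / (1 − 1.0056250^−120) = $516.71.
Plan B: monthly rate = 6.1%/12 = 0.0050833; payment = 45,000 × 0.0050833 / (1 − (1+0.0050833)^−120) = $501.86.
Over 72 months: Plan A costs 72 × $516.71 = $37,203.12; Plan B costs 72 × $501.86 + $550.00 = $36,683.92.
Plan B is cheaper by $37,203.12 − $36,683.92 = $519.20.

Plan B by $519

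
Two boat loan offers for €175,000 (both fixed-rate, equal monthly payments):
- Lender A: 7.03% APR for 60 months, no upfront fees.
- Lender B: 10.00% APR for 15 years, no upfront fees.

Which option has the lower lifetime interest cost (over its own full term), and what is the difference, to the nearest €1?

Lender A: at 7.03% the monthly rate is 0.0058583, so the payment is 175,000 × 0.0058583 / (1 − 1.0058583^−60) = €3,467.69.
Total interest on Lender A = 60 × €3,467.69 − €175,000 = €33,061.40.
Lender B: monthly rate = 10%/12 = 0.0083333; payment = 175,000 × 0.0083333 / (1 − (1+0.0083333)^−180) = €1,880.56.
Total interest on Lender B = 180 × €1,880.56 − €175,000 = €163,500.80.
Lender A is lower by €130,439.40.

Lender A by €130,439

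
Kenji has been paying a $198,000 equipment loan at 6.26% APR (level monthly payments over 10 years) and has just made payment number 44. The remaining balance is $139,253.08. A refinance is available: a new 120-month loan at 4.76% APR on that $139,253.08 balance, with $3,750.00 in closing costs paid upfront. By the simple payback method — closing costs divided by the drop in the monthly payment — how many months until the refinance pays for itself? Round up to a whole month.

Current payment = 198,000 × 6.26%/12 / (1 − (1+0.0052167)^−120) = $2,224.15.
Refinanced payment = 139,253.08 × 0.0039667 / (1 − (1+0.0039667)^−120) = $1,460.71.
Monthly savings = $2,224.15 − $1,460.71 = $763.44.
Break-even = $3,750.00 / $763.44 = 4.91 → 5 months.

5 months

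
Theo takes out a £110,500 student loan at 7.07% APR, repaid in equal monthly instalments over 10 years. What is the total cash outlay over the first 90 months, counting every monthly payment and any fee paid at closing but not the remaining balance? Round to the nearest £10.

£115,830

Monthly rate = 7.07%/12 = 0.0058917; payment = 110,500 × 0.0058917 / (1 − (1+0.0058917)^−120) = £1,286.99.
Total outlay = 90 × £1,286.99 = £115,829.10.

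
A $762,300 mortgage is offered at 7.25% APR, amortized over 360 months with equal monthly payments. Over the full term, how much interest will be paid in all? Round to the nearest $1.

$1,109,783

Monthly rate = 7.25%/12 = 0.0060417; payment = 762,300 × 0.0060417 / (1 − (1+0.0060417)^−360) = $5,200.23.
Total paid = 360 × $5,200.23 = $1,872,082.80; interest = $1,872,082.80 − $762,300 = $1,109,782.80.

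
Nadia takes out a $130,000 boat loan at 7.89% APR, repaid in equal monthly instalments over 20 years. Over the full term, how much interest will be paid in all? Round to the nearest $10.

$128,840

Monthly rate = 7.89%/12 = 0.0065750; payment = 130,000 × 0.0065750 / (1 − (1+0.0065750)^−240) = $1,078.49.
Total paid = 240 × $1,078.49 = $258,837.60; interest = $258,837.60 − $130,000 = $128,837.60.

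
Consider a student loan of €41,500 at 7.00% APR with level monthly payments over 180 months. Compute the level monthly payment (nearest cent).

€373.01

Monthly rate = 7%/12 = 0.0058333; payment = 41,500 × 0.0058333 / (1 − (1+0.0058333)^−180) = €373.01.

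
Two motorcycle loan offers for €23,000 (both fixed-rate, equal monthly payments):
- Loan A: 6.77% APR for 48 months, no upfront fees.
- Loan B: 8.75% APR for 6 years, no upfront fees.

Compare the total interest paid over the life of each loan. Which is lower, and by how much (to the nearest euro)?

Loan A by €3,326

Loan A: monthly rate = 6.77%/12 = 0.0056417; payment = 23,000 × 0.0056417 / (1 − (1+0.0056417)^−48) = €548.31.
Total interest on Loan A = 48 × €548.31 − €23,000 = €3,318.88.
Loan B: monthly rate = 8.75%/12 = 0.0072917; payment = 23,000 × 0.0072917 / (1 − (1+0.0072917)^−72) = €411.74.
Total interest on Loan B = 72 × €411.74 − €23,000 = €6,645.28.
Loan A is lower by €3,326.40.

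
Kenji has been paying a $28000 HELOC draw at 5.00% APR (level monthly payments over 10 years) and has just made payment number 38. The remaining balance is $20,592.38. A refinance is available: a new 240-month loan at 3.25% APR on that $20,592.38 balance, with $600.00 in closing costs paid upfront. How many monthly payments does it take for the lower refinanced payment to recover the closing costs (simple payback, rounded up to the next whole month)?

4 months

Current payment = 28,000 × 5%/12 / (1 − (1+0.0041667)^−120) = $296.98.
Refinanced payment = 20,592.38 × 0.0027083 / (1 − (1+0.0027083)^−240) = $116.80.
Monthly savings = $296.98 − $116.80 = $180.18.
Break-even = $600.00 / $180.18 = 3.33 → 4 months.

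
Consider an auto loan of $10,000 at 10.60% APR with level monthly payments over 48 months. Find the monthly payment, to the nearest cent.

At 10.60% the monthly rate is 0.0088333, so the payment is 10,000 × 0.0088333 / (1 − 1.0088333^−48) = $256.52.

$256.52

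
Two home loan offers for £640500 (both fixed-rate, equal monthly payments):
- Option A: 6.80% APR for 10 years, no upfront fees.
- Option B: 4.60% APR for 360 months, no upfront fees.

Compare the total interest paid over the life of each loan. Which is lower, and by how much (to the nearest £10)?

Option A by £297,550

Option A: at 6.80% the monthly rate is 0.0056667, so the payment is 640,500 × 0.0056667 / (1 − 1.0056667^−120) = £7,370.90.
Total interest on Option A = 120 × £7,370.90 − £640,500 = £244,008.00.
Option B: monthly rate = 4.6%/12 = 0.0038333; payment = 640,500 × 0.0038333 / (1 − (1+0.0038333)^−360) = £3,283.49.
Total interest on Option B = 360 × £3,283.49 − £640,500 = £541,556.40.
Option A is lower by £297,548.40.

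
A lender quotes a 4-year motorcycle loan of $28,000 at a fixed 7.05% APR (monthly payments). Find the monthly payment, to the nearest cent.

$671.14

Monthly rate = 7.05%/12 = 0.0058750; payment = 28,000 × 0.0058750 / (1 − (1+0.0058750)^−48) = $671.14.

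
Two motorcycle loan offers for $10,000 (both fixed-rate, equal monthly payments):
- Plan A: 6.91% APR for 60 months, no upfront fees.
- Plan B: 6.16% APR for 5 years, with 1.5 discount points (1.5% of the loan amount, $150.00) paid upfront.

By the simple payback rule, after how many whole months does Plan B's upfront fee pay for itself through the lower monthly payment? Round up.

Plan A: at 6.91% the monthly rate is 0.0057583, so the payment is 10,000 × 0.0057583 / (1 − 1.0057583^−60) = $197.59.
Plan B: at 6.16% the monthly rate is 0.0051333, so the payment is 10,000 × 0.0051333 / (1 − 1.0051333^−60) = $194.07.
Monthly savings = $197.59 − $194.07 = $3.52.
Break-even = $150.00 / $3.52 = 42.61 → 43 months.

43 months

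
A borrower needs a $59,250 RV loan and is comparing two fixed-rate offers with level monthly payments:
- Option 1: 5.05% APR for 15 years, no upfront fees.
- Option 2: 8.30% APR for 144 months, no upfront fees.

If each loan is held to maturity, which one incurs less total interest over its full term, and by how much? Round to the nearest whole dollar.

Option 1 by $9,148

Option 1: at 5.05% the monthly rate is 0.0042083, so the payment is 59,250 × 0.0042083 / (1 − 1.0042083^−180) = $470.09.
Total interest on Option 1 = 180 × $470.09 − $59,250 = $25,366.20.
Option 2: at 8.30% the monthly rate is 0.0069167, so the payment is 59,250 × 0.0069167 / (1 − 1.0069167^−144) = $651.14.
Total interest on Option 2 = 144 × $651.14 − $59,250 = $34,514.16.
Option 1 is lower by $9,147.96.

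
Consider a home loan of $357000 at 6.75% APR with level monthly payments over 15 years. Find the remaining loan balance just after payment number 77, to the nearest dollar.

With monthly rate i = 6.75%/12 = 0.0056250, the balance after k of n payments is P · [(1+i)^n − (1+i)^k] / [(1+i)^n − 1].
(1+0.0056250)^180 = 2.74467584 and (1+0.0056250)^77 = 1.54019862, so the balance is 357,000 × (2.74467584 − 1.54019862) / (2.74467584 − 1) = $246,463.19.

$246,463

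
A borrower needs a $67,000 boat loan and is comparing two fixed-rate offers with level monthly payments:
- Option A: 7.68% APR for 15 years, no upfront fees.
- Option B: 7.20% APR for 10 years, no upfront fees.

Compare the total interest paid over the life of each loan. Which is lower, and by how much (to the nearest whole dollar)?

Option B by $18,853

Option A: monthly rate = 7.68%/12 = 0.0064000; payment = 67,000 × 0.0064000 / (1 − (1+0.0064000)^−180) = $627.97.
Total interest on Option A = 180 × $627.97 − $67,000 = $46,034.60.
Option B: monthly rate = 7.2%/12 = 0.0060000; payment = 67,000 × 0.0060000 / (1 − (1+0.0060000)^−120) = $784.85.
Total interest on Option B = 120 × $784.85 − $67,000 = $27,182.00.
Option B is lower by $18,852.60.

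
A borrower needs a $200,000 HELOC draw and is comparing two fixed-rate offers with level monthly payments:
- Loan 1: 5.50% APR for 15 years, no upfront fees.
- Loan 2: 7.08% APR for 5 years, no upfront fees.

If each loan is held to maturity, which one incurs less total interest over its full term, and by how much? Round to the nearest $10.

Loan 1: at 5.50% the monthly rate is 0.0045833, so the payment is 200,000 × 0.0045833 / (1 − 1.0045833^−180) = $1,634.17.
Total interest on Loan 1 = 180 × $1,634.17 − $200,000 = $94,150.60.
Loan 2: monthly rate = 7.08%/12 = 0.0059000; payment = 200,000 × 0.0059000 / (1 − (1+0.0059000)^−60) = $3,967.79.
Total interest on Loan 2 = 60 × $3,967.79 − $200,000 = $38,067.40.
Loan 2 is lower by $56,083.20.

Loan 2 by $56,080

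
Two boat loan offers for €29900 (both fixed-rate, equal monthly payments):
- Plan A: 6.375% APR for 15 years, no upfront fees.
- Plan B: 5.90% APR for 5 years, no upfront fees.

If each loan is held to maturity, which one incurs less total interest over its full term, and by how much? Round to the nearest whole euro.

Plan B by €11,914

Plan A: at 6.375% the monthly rate is 0.0053125, so the payment is 29,900 × 0.0053125 / (1 − 1.0053125^−180) = €258.41.
Total interest on Plan A = 180 × €258.41 − €29,900 = €16,613.80.
Plan B: monthly rate = 5.9%/12 = 0.0049167; payment = 29,900 × 0.0049167 / (1 − (1+0.0049167)^−60) = €576.66.
Total interest on Plan B = 60 × €576.66 − €29,900 = €4,699.60.
Plan B is lower by €11,914.20.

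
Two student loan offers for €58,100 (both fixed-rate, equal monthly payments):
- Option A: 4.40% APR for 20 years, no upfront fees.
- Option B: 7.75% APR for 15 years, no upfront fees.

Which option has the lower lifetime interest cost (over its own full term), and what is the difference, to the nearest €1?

Option A: at 4.40% the monthly rate is 0.0036667, so the payment is 58,100 × 0.0036667 / (1 − 1.0036667^−240) = €364.44.
Total interest on Option A = 240 × €364.44 − €58,100 = €29,365.60.
Option B: monthly rate = 7.75%/12 = 0.0064583; payment = 58,100 × 0.0064583 / (1 − (1+0.0064583)^−180) = €546.88.
Total interest on Option B = 180 × €546.88 − €58,100 = €40,338.40.
Option A is lower by €10,972.80.

Option A by €10,973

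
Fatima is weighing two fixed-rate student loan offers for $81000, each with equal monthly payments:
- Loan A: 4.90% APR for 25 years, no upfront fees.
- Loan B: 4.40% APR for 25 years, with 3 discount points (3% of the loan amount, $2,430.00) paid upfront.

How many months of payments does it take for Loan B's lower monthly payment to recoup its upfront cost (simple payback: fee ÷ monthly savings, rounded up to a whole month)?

Loan A: at 4.90% the monthly rate is 0.0040833, so the payment is 81,000 × 0.0040833 / (1 − 1.0040833^−300) = $468.81.
Loan B: monthly rate = 4.4%/12 = 0.0036667; payment = 81,000 × 0.0036667 / (1 − (1+0.0036667)^−300) = $445.64.
Monthly savings = $468.81 − $445.64 = $23.17.
Break-even = $2,430.00 / $23.17 = 104.88 → 105 months.

105 months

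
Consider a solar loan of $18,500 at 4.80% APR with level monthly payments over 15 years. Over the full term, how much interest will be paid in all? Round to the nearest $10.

At 4.80% the monthly rate is 0.0040000, so the payment is 18,500 × 0.0040000 / (1 − 1.0040000^−180) = $144.38.
Total paid = 180 × $144.38 = $25,988.40; interest = $25,988.40 − $18,500 = $7,488.40.

$7,490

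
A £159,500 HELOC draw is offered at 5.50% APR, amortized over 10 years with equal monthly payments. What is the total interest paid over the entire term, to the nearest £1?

£48,219

Monthly rate = 5.5%/12 = 0.0045833; payment = 159,500 × 0.0045833 / (1 − (1+0.0045833)^−120) = £1,730.99.
Total paid = 120 × £1,730.99 = £207,718.80; interest = £207,718.80 − £159,500 = £48,218.80.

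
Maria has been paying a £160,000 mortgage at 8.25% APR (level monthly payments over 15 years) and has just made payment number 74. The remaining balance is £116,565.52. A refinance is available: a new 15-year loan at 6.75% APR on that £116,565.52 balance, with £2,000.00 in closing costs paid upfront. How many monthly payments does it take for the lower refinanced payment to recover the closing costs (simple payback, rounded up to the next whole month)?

4 months

Current payment = 160,000 × 8.25%/12 / (1 − (1+0.0068750)^−180) = £1,552.22.
Refinanced payment = 116,565.52 × 0.0056250 / (1 − (1+0.0056250)^−180) = £1,031.50.
Monthly savings = £1,552.22 − £1,031.50 = £520.72.
Break-even = £2,000.00 / £520.72 = 3.84 → 4 months.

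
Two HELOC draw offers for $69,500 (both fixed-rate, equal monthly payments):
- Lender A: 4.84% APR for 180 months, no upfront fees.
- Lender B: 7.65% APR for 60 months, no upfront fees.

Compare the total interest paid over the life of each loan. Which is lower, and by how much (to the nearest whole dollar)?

Lender A: monthly rate = 4.84%/12 = 0.0040333; payment = 69,500 × 0.0040333 / (1 − (1+0.0040333)^−180) = $543.83.
Total interest on Lender A = 180 × $543.83 − $69,500 = $28,389.40.
Lender B: monthly rate = 7.65%/12 = 0.0063750; payment = 69,500 × 0.0063750 / (1 − (1+0.0063750)^−60) = $1,397.60.
Total interest on Lender B = 60 × $1,397.60 − $69,500 = $14,356.00.
Lender B is lower by $14,033.40.

Lender B by $14,033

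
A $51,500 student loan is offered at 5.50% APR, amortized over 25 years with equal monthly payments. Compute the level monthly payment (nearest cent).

Monthly rate = 5.5%/12 = 0.0045833; payment = 51,500 × 0.0045833 / (1 − (1+0.0045833)^−300) = $316.26.

$316.26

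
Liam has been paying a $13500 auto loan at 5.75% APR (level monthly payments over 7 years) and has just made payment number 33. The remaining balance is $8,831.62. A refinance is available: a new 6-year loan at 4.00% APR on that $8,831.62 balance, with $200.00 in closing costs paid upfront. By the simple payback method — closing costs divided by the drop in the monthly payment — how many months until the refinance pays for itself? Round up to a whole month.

Current payment = 13,500 × 5.75%/12 / (1 − (1+0.0047917)^−84) = $195.60.
Refinanced payment = 8,831.62 × 0.0033333 / (1 − (1+0.0033333)^−72) = $138.17.
Monthly savings = $195.60 − $138.17 = $57.43.
Break-even = $200.00 / $57.43 = 3.48 → 4 months.

4 months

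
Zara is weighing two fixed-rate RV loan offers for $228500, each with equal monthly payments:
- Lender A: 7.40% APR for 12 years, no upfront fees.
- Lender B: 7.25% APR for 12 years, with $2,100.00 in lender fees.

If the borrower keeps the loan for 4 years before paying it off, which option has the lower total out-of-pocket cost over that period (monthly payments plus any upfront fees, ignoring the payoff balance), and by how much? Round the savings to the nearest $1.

Lender A by $1,215

Lender A: monthly rate = 7.4%/12 = 0.0061667; payment = 228,500 × 0.0061667 / (1 − (1+0.0061667)^−144) = $2,398.85.
Lender B: at 7.25% the monthly rate is 0.0060417, so the payment is 228,500 × 0.0060417 / (1 − 1.0060417^−144) = $2,380.41.
Over 48 months: Lender A costs 48 × $2,398.85 = $115,144.80; Lender B costs 48 × $2,380.41 + $2,100.00 = $116,359.68.
Lender A is cheaper by $116,359.68 − $115,144.80 = $1,214.88.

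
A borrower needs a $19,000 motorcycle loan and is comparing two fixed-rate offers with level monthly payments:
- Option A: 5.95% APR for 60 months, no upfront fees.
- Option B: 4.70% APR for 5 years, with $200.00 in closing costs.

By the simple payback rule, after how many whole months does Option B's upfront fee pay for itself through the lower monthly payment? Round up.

Option A: monthly rate = 5.95%/12 = 0.0049583; payment = 19,000 × 0.0049583 / (1 − (1+0.0049583)^−60) = $366.88.
Option B: at 4.70% the monthly rate is 0.0039167, so the payment is 19,000 × 0.0039167 / (1 − 1.0039167^−60) = $355.95.
Monthly savings = $366.88 − $355.95 = $10.93.
Break-even = $200.00 / $10.93 = 18.30 → 19 months.

19 months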